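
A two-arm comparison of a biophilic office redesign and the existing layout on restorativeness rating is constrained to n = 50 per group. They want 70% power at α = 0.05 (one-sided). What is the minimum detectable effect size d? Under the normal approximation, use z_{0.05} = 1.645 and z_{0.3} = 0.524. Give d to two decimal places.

d_min ≈ 0.43

For two independent groups of n = 50 each: d_min = (z_{α} + z_β)·√(2/n).
z-sum = 1.645 + 0.524 = 2.169.
d_min = 2.169 × √(2/50) = 2.169 × 0.2000 = 0.434.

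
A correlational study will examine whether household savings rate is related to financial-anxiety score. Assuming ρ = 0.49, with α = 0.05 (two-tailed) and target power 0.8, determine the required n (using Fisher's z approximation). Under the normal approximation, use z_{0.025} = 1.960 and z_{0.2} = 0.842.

n = 31

Fisher's z: C = ½·ln((1+r)/(1−r)) = ½·ln(2.9216) = 0.5361.
n = ((z_{α/2} + z_β)/C)² + 3.
(1.960 + 0.842) / 0.5361 = 2.802 / 0.5361 = 5.227.
n = 5.227² + 3 = 27.32 + 3 = 30.3.
Round up.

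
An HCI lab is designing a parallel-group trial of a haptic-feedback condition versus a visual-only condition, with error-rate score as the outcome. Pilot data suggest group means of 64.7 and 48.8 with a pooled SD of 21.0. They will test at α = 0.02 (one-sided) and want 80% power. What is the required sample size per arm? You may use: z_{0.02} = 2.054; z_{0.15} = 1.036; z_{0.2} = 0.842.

n = 30 per group

Cohen's d = |M₁ − M₂| / SD_pooled = |64.7 − 48.8| / 21.0 = 15.9 / 21.0 = 0.757.
For two independent groups with equal n: n = 2·((z_{α} + z_β) / d)².
z_{α} + z_β = 2.054 + 0.842 = 2.896.
n = 2 × (2.896 / 0.757)² = 2 × 3.826² = 2 × 14.64 = 29.3.
Round up to the next whole participant.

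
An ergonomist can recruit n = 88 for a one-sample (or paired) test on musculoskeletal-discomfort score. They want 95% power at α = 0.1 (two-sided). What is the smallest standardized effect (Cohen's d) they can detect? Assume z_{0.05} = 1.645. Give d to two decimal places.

For a single sample (or paired design) of n = 88: d_min = (z_{α/2} + z_β)/√n.
z-sum = 1.645 + 1.645 = 3.290.
d_min = 3.290 / √88 = 3.290 / 9.381 = 0.351.

d_min ≈ 0.35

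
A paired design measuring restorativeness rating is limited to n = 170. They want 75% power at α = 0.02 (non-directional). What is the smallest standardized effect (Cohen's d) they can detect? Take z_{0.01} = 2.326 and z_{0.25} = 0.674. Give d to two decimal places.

d_min ≈ 0.23

For a single sample (or paired design) of n = 170: d_min = (z_{α/2} + z_β)/√n.
z-sum = 2.326 + 0.674 = 3.000.
d_min = 3.000 / √170 = 3.000 / 13.038 = 0.230.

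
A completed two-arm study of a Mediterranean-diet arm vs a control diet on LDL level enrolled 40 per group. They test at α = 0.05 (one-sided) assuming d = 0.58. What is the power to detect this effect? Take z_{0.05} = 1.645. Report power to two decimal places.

For two equal groups, power = Φ(d·√(n/2) − z_{α}).
d·√(n/2) = 0.58 × √(40/2) = 0.58 × 4.472 = 2.594.
z_β = 2.594 − 1.645 = 0.949.
Power = Φ(0.949) = 0.829.

power ≈ 0.83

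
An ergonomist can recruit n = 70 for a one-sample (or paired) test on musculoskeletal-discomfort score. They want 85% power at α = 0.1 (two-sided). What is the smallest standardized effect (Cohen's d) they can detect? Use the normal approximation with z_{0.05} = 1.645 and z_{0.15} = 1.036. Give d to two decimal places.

For a single sample (or paired design) of n = 70: d_min = (z_{α/2} + z_β)/√n.
z-sum = 1.645 + 1.036 = 2.681.
d_min = 2.681 / √70 = 2.681 / 8.367 = 0.320.

d_min ≈ 0.32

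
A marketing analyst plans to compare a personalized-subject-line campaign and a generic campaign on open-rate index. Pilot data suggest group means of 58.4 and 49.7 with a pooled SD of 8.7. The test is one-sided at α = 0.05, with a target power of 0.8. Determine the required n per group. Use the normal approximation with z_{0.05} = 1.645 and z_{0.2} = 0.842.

Cohen's d = |M₁ − M₂| / SD_pooled = |58.4 − 49.7| / 8.7 = 8.7 / 8.7 = 1.000.
For two independent groups with equal n: n = 2·((z_{α} + z_β) / d)².
z_{α} + z_β = 1.645 + 0.842 = 2.487.
n = 2 × (2.487 / 1.000)² = 2 × 2.487² = 2 × 6.19 = 12.4.
Round up to the next whole participant.

n = 13 per group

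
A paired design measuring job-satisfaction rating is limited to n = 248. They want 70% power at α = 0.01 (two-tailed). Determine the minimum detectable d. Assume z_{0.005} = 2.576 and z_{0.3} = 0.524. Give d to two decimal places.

d_min ≈ 0.20

For a single sample (or paired design) of n = 248: d_min = (z_{α/2} + z_β)/√n.
z-sum = 2.576 + 0.524 = 3.100.
d_min = 3.100 / √248 = 3.100 / 15.748 = 0.197.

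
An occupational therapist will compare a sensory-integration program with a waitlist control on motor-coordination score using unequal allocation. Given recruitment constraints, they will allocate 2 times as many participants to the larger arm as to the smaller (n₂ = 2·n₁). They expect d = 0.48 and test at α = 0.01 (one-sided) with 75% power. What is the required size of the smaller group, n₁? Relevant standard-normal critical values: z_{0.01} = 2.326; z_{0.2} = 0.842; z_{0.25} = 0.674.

With allocation ratio k = n₂/n₁ = 2, Var(x̄₁−x̄₂) = σ²(1/n₁ + 1/(k·n₁)) = σ²·(k+1)/(k·n₁).
So n₁ = (1 + 1/k)·((z_{α} + z_β)/d)² = 1.500 × (3.000/0.48)².
n₁ = 1.500 × 39.06 = 58.6.
Round up: n₁ = 59, giving n₂ = 2 × 59 = 118.

n₁ = 59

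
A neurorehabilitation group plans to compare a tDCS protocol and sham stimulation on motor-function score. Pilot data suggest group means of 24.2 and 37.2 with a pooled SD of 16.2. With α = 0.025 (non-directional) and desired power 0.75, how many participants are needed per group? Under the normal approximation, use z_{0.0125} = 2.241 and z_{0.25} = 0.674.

Cohen's d = |M₁ − M₂| / SD_pooled = |24.2 − 37.2| / 16.2 = 13.0 / 16.2 = 0.802.
For two independent groups with equal n: n = 2·((z_{α/2} + z_β) / d)².
z_{α/2} + z_β = 2.241 + 0.674 = 2.915.
n = 2 × (2.915 / 0.802)² = 2 × 3.635² = 2 × 13.21 = 26.4.
Round up to the next whole participant.

n = 27 per group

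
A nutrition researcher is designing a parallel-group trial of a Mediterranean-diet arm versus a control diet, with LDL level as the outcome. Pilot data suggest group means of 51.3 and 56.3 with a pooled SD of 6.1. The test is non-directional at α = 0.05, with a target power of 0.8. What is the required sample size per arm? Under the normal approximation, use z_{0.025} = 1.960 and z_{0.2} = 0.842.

n = 24 per group

Cohen's d = |M₁ − M₂| / SD_pooled = |51.3 − 56.3| / 6.1 = 5.0 / 6.1 = 0.820.
For two independent groups with equal n: n = 2·((z_{α/2} + z_β) / d)².
z_{α/2} + z_β = 1.960 + 0.842 = 2.802.
n = 2 × (2.802 / 0.820)² = 2 × 3.417² = 2 × 11.68 = 23.4.
Round up to the next whole participant.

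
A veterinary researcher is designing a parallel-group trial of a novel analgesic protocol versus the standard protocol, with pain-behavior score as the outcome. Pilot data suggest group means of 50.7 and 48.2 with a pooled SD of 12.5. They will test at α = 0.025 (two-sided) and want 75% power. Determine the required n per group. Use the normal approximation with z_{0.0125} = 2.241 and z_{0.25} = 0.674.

Cohen's d = |M₁ − M₂| / SD_pooled = |50.7 − 48.2| / 12.5 = 2.5 / 12.5 = 0.200.
For two independent groups with equal n: n = 2·((z_{α/2} + z_β) / d)².
z_{α/2} + z_β = 2.241 + 0.674 = 2.915.
n = 2 × (2.915 / 0.200)² = 2 × 14.575² = 2 × 212.43 = 424.9.
Round up to the next whole participant.

n = 425 per group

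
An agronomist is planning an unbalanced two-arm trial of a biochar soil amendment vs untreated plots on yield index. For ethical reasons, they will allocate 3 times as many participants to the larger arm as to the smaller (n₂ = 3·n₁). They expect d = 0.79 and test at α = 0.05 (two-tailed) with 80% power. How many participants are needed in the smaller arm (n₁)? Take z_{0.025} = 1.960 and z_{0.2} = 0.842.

n₁ = 17

With allocation ratio k = n₂/n₁ = 3, Var(x̄₁−x̄₂) = σ²(1/n₁ + 1/(k·n₁)) = σ²·(k+1)/(k·n₁).
So n₁ = (1 + 1/k)·((z_{α/2} + z_β)/d)² = 1.333 × (2.802/0.79)².
n₁ = 1.333 × 12.58 = 16.8.
Round up: n₁ = 17, giving n₂ = 3 × 17 = 51.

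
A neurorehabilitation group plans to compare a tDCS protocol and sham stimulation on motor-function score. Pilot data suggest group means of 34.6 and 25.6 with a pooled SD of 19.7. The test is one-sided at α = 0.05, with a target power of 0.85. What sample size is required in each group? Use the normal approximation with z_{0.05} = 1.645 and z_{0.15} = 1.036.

n = 69 per group

Cohen's d = |M₁ − M₂| / SD_pooled = |34.6 − 25.6| / 19.7 = 9.0 / 19.7 = 0.457.
For two independent groups with equal n: n = 2·((z_{α} + z_β) / d)².
z_{α} + z_β = 1.645 + 1.036 = 2.681.
n = 2 × (2.681 / 0.457)² = 2 × 5.867² = 2 × 34.42 = 68.8.
Round up to the next whole participant.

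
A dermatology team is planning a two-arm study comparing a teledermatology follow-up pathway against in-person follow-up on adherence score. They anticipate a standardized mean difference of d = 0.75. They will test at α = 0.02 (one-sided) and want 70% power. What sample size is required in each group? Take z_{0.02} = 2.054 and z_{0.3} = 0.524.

n = 24 per group

For two independent groups with equal n: n = 2·((z_{α} + z_β) / d)².
z_{α} + z_β = 2.054 + 0.524 = 2.578.
n = 2 × (2.578 / 0.75)² = 2 × 3.437² = 2 × 11.82 = 23.6.
Round up to the next whole participant.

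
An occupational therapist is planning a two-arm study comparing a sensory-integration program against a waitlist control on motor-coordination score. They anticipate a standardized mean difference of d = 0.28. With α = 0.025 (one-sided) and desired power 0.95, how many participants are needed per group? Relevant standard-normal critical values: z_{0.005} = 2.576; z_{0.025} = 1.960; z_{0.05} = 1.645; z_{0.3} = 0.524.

For two independent groups with equal n: n = 2·((z_{α} + z_β) / d)².
z_{α} + z_β = 1.960 + 1.645 = 3.605.
n = 2 × (3.605 / 0.28)² = 2 × 12.875² = 2 × 165.77 = 331.5.
Round up to the next whole participant.

n = 332 per group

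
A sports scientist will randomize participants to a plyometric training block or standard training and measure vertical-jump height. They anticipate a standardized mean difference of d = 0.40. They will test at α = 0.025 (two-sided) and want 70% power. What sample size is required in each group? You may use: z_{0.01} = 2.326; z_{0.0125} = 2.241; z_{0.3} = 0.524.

n = 96 per group

For two independent groups with equal n: n = 2·((z_{α/2} + z_β) / d)².
z_{α/2} + z_β = 2.241 + 0.524 = 2.765.
n = 2 × (2.765 / 0.40)² = 2 × 6.912² = 2 × 47.78 = 95.6.
Round up to the next whole participant.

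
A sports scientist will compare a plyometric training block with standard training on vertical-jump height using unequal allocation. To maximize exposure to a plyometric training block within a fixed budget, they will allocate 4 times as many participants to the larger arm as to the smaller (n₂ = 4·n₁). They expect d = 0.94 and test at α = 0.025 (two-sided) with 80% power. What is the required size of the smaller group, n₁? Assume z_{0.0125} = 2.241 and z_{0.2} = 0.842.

With allocation ratio k = n₂/n₁ = 4, Var(x̄₁−x̄₂) = σ²(1/n₁ + 1/(k·n₁)) = σ²·(k+1)/(k·n₁).
So n₁ = (1 + 1/k)·((z_{α/2} + z_β)/d)² = 1.250 × (3.083/0.94)².
n₁ = 1.250 × 10.76 = 13.4.
Round up: n₁ = 14, giving n₂ = 4 × 14 = 56.

n₁ = 14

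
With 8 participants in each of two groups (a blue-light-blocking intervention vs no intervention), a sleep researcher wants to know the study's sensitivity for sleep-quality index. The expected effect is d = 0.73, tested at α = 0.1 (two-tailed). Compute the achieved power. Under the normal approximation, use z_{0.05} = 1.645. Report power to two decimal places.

For two equal groups, power = Φ(d·√(n/2) − z_{α/2}).
d·√(n/2) = 0.73 × √(8/2) = 0.73 × 2.000 = 1.460.
z_β = 1.460 − 1.645 = -0.185.
Power = Φ(-0.185) = 0.427.

power ≈ 0.43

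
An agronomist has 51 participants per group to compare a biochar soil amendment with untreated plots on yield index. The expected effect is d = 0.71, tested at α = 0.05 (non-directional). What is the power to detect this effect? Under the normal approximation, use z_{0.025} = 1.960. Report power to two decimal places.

For two equal groups, power = Φ(d·√(n/2) − z_{α/2}).
d·√(n/2) = 0.71 × √(51/2) = 0.71 × 5.050 = 3.585.
z_β = 3.585 − 1.960 = 1.625.
Power = Φ(1.625) = 0.948.

power ≈ 0.95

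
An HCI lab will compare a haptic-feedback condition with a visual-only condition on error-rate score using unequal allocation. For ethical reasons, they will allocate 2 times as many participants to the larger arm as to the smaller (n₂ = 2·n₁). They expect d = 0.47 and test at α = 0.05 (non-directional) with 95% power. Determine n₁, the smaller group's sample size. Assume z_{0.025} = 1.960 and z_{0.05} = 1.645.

With allocation ratio k = n₂/n₁ = 2, Var(x̄₁−x̄₂) = σ²(1/n₁ + 1/(k·n₁)) = σ²·(k+1)/(k·n₁).
So n₁ = (1 + 1/k)·((z_{α/2} + z_β)/d)² = 1.500 × (3.605/0.47)².
n₁ = 1.500 × 58.83 = 88.2.
Round up: n₁ = 89, giving n₂ = 2 × 89 = 178.

n₁ = 89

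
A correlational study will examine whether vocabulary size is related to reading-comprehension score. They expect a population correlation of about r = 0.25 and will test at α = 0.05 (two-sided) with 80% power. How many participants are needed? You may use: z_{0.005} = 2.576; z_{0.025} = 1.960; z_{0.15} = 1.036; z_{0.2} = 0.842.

Fisher's z: C = ½·ln((1+r)/(1−r)) = ½·ln(1.6667) = 0.2554.
n = ((z_{α/2} + z_β)/C)² + 3.
(1.960 + 0.842) / 0.2554 = 2.802 / 0.2554 = 10.971.
n = 10.971² + 3 = 120.36 + 3 = 123.4.
Round up.

n = 124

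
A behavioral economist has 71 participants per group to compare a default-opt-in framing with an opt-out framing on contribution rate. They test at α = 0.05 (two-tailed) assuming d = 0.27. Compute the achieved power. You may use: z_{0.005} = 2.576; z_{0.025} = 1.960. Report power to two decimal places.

power ≈ 0.36

For two equal groups, power = Φ(d·√(n/2) − z_{α/2}).
d·√(n/2) = 0.27 × √(71/2) = 0.27 × 5.958 = 1.609.
z_β = 1.609 − 1.960 = -0.351.
Power = Φ(-0.351) = 0.363.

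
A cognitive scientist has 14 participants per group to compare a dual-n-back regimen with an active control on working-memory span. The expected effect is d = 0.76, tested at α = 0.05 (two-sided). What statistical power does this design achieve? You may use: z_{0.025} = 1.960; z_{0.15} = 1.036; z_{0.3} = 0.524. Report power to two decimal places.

power ≈ 0.52

For two equal groups, power = Φ(d·√(n/2) − z_{α/2}).
d·√(n/2) = 0.76 × √(14/2) = 0.76 × 2.646 = 2.011.
z_β = 2.011 − 1.960 = 0.051.
Power = Φ(0.051) = 0.520.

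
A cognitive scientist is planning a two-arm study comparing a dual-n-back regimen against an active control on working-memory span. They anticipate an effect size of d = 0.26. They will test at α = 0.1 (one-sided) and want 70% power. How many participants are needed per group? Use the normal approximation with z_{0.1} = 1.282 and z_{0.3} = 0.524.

n = 97 per group

For two independent groups with equal n: n = 2·((z_{α} + z_β) / d)².
z_{α} + z_β = 1.282 + 0.524 = 1.806.
n = 2 × (1.806 / 0.26)² = 2 × 6.946² = 2 × 48.25 = 96.5.
Round up to the next whole participant.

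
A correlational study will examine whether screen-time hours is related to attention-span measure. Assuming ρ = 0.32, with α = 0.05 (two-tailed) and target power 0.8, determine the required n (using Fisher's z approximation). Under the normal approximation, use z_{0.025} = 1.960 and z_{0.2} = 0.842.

n = 75

Fisher's z: C = ½·ln((1+r)/(1−r)) = ½·ln(1.9412) = 0.3316.
n = ((z_{α/2} + z_β)/C)² + 3.
(1.960 + 0.842) / 0.3316 = 2.802 / 0.3316 = 8.450.
n = 8.450² + 3 = 71.40 + 3 = 74.4.
Round up.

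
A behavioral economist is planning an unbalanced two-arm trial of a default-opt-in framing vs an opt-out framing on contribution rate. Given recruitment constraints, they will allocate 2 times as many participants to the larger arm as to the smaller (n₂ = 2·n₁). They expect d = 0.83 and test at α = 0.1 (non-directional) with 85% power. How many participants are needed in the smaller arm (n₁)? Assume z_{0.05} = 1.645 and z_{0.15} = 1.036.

With allocation ratio k = n₂/n₁ = 2, Var(x̄₁−x̄₂) = σ²(1/n₁ + 1/(k·n₁)) = σ²·(k+1)/(k·n₁).
So n₁ = (1 + 1/k)·((z_{α/2} + z_β)/d)² = 1.500 × (2.681/0.83)².
n₁ = 1.500 × 10.43 = 15.7.
Round up: n₁ = 16, giving n₂ = 2 × 16 = 32.

n₁ = 16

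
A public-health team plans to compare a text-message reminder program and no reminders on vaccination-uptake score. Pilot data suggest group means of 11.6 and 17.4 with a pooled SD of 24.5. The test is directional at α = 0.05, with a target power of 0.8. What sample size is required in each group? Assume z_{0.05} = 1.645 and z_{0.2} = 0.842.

Cohen's d = |M₁ − M₂| / SD_pooled = |11.6 − 17.4| / 24.5 = 5.8 / 24.5 = 0.237.
For two independent groups with equal n: n = 2·((z_{α} + z_β) / d)².
z_{α} + z_β = 1.645 + 0.842 = 2.487.
n = 2 × (2.487 / 0.237)² = 2 × 10.494² = 2 × 110.12 = 220.2.
Round up to the next whole participant.

n = 221 per group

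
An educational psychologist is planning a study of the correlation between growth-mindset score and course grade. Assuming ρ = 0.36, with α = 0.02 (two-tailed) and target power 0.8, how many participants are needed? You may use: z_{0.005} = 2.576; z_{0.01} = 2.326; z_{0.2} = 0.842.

Fisher's z: C = ½·ln((1+r)/(1−r)) = ½·ln(2.1250) = 0.3769.
n = ((z_{α/2} + z_β)/C)² + 3.
(2.326 + 0.842) / 0.3769 = 3.168 / 0.3769 = 8.405.
n = 8.405² + 3 = 70.65 + 3 = 73.7.
Round up.

n = 74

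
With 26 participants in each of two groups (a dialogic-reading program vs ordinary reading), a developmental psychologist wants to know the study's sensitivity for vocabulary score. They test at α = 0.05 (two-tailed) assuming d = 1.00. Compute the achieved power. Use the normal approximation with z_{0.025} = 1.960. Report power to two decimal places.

power ≈ 0.95

For two equal groups, power = Φ(d·√(n/2) − z_{α/2}).
d·√(n/2) = 1.00 × √(26/2) = 1.00 × 3.606 = 3.606.
z_β = 3.606 − 1.960 = 1.646.
Power = Φ(1.646) = 0.950.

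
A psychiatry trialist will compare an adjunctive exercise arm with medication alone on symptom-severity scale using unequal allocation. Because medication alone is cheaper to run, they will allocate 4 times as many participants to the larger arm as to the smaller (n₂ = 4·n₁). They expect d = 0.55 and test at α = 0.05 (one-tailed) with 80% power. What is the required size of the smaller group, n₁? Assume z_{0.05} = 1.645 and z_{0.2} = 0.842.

With allocation ratio k = n₂/n₁ = 4, Var(x̄₁−x̄₂) = σ²(1/n₁ + 1/(k·n₁)) = σ²·(k+1)/(k·n₁).
So n₁ = (1 + 1/k)·((z_{α} + z_β)/d)² = 1.250 × (2.487/0.55)².
n₁ = 1.250 × 20.45 = 25.6.
Round up: n₁ = 26, giving n₂ = 4 × 26 = 104.

n₁ = 26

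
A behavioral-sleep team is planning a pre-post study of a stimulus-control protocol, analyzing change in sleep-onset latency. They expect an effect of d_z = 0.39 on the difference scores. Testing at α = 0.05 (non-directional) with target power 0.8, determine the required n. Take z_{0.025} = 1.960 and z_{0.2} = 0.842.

For a paired (one-sample on differences) test: n = ((z_{α/2} + z_β) / d)².
z_{α/2} + z_β = 1.960 + 0.842 = 2.802.
n = (2.802 / 0.39)² = 7.185² = 51.62.
Round up.

n = 52 pairs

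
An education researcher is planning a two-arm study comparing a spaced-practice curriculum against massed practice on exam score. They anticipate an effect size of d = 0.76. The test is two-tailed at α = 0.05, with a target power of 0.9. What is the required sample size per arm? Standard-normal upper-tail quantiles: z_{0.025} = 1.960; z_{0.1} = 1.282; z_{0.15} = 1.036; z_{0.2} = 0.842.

n = 37 per group

For two independent groups with equal n: n = 2·((z_{α/2} + z_β) / d)².
z_{α/2} + z_β = 1.960 + 1.282 = 3.242.
n = 2 × (3.242 / 0.76)² = 2 × 4.266² = 2 × 18.20 = 36.4.
Round up to the next whole participant.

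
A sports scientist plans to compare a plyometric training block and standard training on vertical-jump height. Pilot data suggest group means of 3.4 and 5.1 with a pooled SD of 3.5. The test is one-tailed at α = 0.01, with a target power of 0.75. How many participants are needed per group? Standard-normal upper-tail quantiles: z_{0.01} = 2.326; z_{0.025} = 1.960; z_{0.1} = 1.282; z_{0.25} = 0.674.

Cohen's d = |M₁ − M₂| / SD_pooled = |3.4 − 5.1| / 3.5 = 1.7 / 3.5 = 0.486.
For two independent groups with equal n: n = 2·((z_{α} + z_β) / d)².
z_{α} + z_β = 2.326 + 0.674 = 3.000.
n = 2 × (3.000 / 0.486)² = 2 × 6.173² = 2 × 38.10 = 76.2.
Round up to the next whole participant.

n = 77 per group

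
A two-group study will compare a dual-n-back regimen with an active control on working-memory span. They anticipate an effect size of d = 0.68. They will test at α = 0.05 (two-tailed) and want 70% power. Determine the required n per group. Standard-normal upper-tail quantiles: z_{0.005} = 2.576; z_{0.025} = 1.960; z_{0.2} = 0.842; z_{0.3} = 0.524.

n = 27 per group

For two independent groups with equal n: n = 2·((z_{α/2} + z_β) / d)².
z_{α/2} + z_β = 1.960 + 0.524 = 2.484.
n = 2 × (2.484 / 0.68)² = 2 × 3.653² = 2 × 13.34 = 26.7.
Round up to the next whole participant.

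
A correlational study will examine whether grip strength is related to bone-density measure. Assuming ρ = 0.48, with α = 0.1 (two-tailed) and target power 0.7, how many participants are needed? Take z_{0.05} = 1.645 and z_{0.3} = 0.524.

Fisher's z: C = ½·ln((1+r)/(1−r)) = ½·ln(2.8462) = 0.5230.
n = ((z_{α/2} + z_β)/C)² + 3.
(1.645 + 0.524) / 0.5230 = 2.169 / 0.5230 = 4.147.
n = 4.147² + 3 = 17.20 + 3 = 20.2.
Round up.

n = 21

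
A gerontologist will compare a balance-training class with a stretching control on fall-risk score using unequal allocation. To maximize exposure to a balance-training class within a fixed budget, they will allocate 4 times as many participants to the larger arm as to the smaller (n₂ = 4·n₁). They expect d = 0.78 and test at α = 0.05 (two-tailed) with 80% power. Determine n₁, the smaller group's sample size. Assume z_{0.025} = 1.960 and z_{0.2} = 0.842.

With allocation ratio k = n₂/n₁ = 4, Var(x̄₁−x̄₂) = σ²(1/n₁ + 1/(k·n₁)) = σ²·(k+1)/(k·n₁).
So n₁ = (1 + 1/k)·((z_{α/2} + z_β)/d)² = 1.250 × (2.802/0.78)².
n₁ = 1.250 × 12.90 = 16.1.
Round up: n₁ = 17, giving n₂ = 4 × 17 = 68.

n₁ = 17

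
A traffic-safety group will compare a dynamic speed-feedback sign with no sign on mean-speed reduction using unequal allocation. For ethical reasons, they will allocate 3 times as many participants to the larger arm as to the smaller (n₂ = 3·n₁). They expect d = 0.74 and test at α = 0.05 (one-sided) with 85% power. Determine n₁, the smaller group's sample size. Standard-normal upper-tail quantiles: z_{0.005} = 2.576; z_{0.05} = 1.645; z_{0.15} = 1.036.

n₁ = 18

With allocation ratio k = n₂/n₁ = 3, Var(x̄₁−x̄₂) = σ²(1/n₁ + 1/(k·n₁)) = σ²·(k+1)/(k·n₁).
So n₁ = (1 + 1/k)·((z_{α} + z_β)/d)² = 1.333 × (2.681/0.74)².
n₁ = 1.333 × 13.13 = 17.5.
Round up: n₁ = 18, giving n₂ = 3 × 18 = 54.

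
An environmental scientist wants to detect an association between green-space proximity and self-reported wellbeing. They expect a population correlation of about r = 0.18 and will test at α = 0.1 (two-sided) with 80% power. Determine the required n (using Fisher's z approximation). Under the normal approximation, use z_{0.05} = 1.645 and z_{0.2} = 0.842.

n = 190

Fisher's z: C = ½·ln((1+r)/(1−r)) = ½·ln(1.4390) = 0.1820.
n = ((z_{α/2} + z_β)/C)² + 3.
(1.645 + 0.842) / 0.1820 = 2.487 / 0.1820 = 13.665.
n = 13.665² + 3 = 186.73 + 3 = 189.7.
Round up.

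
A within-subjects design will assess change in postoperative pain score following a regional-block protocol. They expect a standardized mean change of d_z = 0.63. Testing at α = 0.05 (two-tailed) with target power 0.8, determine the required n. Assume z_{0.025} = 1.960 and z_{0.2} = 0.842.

n = 20 pairs

For a paired (one-sample on differences) test: n = ((z_{α/2} + z_β) / d)².
z_{α/2} + z_β = 1.960 + 0.842 = 2.802.
n = (2.802 / 0.63)² = 4.448² = 19.78.
Round up.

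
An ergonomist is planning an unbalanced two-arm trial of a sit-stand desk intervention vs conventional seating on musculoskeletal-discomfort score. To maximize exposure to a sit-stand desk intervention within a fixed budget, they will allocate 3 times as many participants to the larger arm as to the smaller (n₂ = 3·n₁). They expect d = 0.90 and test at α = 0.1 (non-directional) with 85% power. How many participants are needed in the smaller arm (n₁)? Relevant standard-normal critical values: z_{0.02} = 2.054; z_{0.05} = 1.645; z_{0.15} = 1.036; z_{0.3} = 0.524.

With allocation ratio k = n₂/n₁ = 3, Var(x̄₁−x̄₂) = σ²(1/n₁ + 1/(k·n₁)) = σ²·(k+1)/(k·n₁).
So n₁ = (1 + 1/k)·((z_{α/2} + z_β)/d)² = 1.333 × (2.681/0.90)².
n₁ = 1.333 × 8.87 = 11.8.
Round up: n₁ = 12, giving n₂ = 3 × 12 = 36.

n₁ = 12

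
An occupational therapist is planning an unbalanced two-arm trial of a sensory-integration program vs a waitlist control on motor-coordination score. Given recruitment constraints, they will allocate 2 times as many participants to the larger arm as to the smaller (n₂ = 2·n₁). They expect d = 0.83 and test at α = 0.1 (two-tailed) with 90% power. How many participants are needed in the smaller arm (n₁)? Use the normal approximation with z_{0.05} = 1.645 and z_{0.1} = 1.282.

n₁ = 19

With allocation ratio k = n₂/n₁ = 2, Var(x̄₁−x̄₂) = σ²(1/n₁ + 1/(k·n₁)) = σ²·(k+1)/(k·n₁).
So n₁ = (1 + 1/k)·((z_{α/2} + z_β)/d)² = 1.500 × (2.927/0.83)².
n₁ = 1.500 × 12.44 = 18.7.
Round up: n₁ = 19, giving n₂ = 2 × 19 = 38.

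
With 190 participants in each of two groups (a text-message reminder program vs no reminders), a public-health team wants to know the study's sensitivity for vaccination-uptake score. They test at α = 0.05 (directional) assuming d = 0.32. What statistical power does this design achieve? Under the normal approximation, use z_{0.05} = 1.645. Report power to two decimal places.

power ≈ 0.93

For two equal groups, power = Φ(d·√(n/2) − z_{α}).
d·√(n/2) = 0.32 × √(190/2) = 0.32 × 9.747 = 3.119.
z_β = 3.119 − 1.645 = 1.474.
Power = Φ(1.474) = 0.930.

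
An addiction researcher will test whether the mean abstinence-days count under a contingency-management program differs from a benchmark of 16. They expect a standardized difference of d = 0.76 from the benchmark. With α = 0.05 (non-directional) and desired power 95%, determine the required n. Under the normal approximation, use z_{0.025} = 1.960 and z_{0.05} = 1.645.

n = 23

For a one-sample test: n = ((z_{α/2} + z_β) / d)².
z_{α/2} + z_β = 1.960 + 1.645 = 3.605.
n = (3.605 / 0.76)² = 4.743² = 22.50.
Round up.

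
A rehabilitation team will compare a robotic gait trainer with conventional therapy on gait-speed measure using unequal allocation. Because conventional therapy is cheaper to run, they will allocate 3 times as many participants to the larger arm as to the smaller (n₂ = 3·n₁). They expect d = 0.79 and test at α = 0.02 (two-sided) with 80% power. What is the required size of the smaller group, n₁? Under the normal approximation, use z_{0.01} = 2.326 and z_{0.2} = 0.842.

With allocation ratio k = n₂/n₁ = 3, Var(x̄₁−x̄₂) = σ²(1/n₁ + 1/(k·n₁)) = σ²·(k+1)/(k·n₁).
So n₁ = (1 + 1/k)·((z_{α/2} + z_β)/d)² = 1.333 × (3.168/0.79)².
n₁ = 1.333 × 16.08 = 21.4.
Round up: n₁ = 22, giving n₂ = 3 × 22 = 66.

n₁ = 22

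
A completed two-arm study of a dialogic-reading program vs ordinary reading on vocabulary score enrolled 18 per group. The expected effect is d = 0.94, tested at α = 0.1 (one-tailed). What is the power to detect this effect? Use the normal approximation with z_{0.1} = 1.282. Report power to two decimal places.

For two equal groups, power = Φ(d·√(n/2) − z_{α}).
d·√(n/2) = 0.94 × √(18/2) = 0.94 × 3.000 = 2.820.
z_β = 2.820 − 1.282 = 1.538.
Power = Φ(1.538) = 0.938.

power ≈ 0.94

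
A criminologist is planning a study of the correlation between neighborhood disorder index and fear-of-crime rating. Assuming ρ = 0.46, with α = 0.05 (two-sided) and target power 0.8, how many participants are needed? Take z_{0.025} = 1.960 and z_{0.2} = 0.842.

Fisher's z: C = ½·ln((1+r)/(1−r)) = ½·ln(2.7037) = 0.4973.
n = ((z_{α/2} + z_β)/C)² + 3.
(1.960 + 0.842) / 0.4973 = 2.802 / 0.4973 = 5.634.
n = 5.634² + 3 = 31.75 + 3 = 34.7.
Round up.

n = 35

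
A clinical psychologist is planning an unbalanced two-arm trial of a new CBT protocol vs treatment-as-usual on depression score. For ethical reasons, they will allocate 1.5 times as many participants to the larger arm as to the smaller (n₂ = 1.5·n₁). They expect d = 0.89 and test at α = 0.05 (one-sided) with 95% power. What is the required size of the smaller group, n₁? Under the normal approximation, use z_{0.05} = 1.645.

With allocation ratio k = n₂/n₁ = 1.5, Var(x̄₁−x̄₂) = σ²(1/n₁ + 1/(k·n₁)) = σ²·(k+1)/(k·n₁).
So n₁ = (1 + 1/k)·((z_{α} + z_β)/d)² = 1.667 × (3.290/0.89)².
n₁ = 1.667 × 13.67 = 22.8.
Round up: n₁ = 23, giving n₂ = ⌈1.5 × 23⌉ = ⌈34.5⌉ = 35.

n₁ = 23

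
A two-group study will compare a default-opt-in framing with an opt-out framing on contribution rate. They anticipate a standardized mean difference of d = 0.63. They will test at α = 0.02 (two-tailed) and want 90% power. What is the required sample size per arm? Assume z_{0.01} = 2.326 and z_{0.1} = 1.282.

n = 66 per group

For two independent groups with equal n: n = 2·((z_{α/2} + z_β) / d)².
z_{α/2} + z_β = 2.326 + 1.282 = 3.608.
n = 2 × (3.608 / 0.63)² = 2 × 5.727² = 2 × 32.80 = 65.6.
Round up to the next whole participant.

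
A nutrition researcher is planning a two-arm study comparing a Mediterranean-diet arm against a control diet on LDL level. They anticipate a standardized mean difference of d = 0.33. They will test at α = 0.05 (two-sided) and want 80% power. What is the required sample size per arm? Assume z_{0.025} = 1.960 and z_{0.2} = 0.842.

n = 145 per group

For two independent groups with equal n: n = 2·((z_{α/2} + z_β) / d)².
z_{α/2} + z_β = 1.960 + 0.842 = 2.802.
n = 2 × (2.802 / 0.33)² = 2 × 8.491² = 2 × 72.10 = 144.2.
Round up to the next whole participant.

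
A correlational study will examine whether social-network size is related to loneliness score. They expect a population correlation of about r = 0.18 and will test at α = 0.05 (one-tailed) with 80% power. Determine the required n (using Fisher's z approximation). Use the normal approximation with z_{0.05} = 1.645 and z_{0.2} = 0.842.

n = 190

Fisher's z: C = ½·ln((1+r)/(1−r)) = ½·ln(1.4390) = 0.1820.
n = ((z_{α} + z_β)/C)² + 3.
(1.645 + 0.842) / 0.1820 = 2.487 / 0.1820 = 13.665.
n = 13.665² + 3 = 186.73 + 3 = 189.7.
Round up.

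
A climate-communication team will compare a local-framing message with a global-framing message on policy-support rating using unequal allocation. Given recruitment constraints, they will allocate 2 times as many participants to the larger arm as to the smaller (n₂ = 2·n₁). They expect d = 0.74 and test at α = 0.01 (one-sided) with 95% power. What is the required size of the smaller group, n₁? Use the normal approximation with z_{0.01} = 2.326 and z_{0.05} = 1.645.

n₁ = 44

With allocation ratio k = n₂/n₁ = 2, Var(x̄₁−x̄₂) = σ²(1/n₁ + 1/(k·n₁)) = σ²·(k+1)/(k·n₁).
So n₁ = (1 + 1/k)·((z_{α} + z_β)/d)² = 1.500 × (3.971/0.74)².
n₁ = 1.500 × 28.80 = 43.2.
Round up: n₁ = 44, giving n₂ = 2 × 44 = 88.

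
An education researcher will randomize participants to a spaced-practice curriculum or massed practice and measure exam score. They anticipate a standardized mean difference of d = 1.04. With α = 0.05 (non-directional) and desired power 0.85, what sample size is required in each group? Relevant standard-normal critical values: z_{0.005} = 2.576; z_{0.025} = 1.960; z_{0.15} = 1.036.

n = 17 per group

For two independent groups with equal n: n = 2·((z_{α/2} + z_β) / d)².
z_{α/2} + z_β = 1.960 + 1.036 = 2.996.
n = 2 × (2.996 / 1.04)² = 2 × 2.881² = 2 × 8.30 = 16.6.
Round up to the next whole participant.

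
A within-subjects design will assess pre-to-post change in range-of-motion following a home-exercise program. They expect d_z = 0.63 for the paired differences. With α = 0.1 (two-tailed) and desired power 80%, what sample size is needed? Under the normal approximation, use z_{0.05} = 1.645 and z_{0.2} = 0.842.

For a paired (one-sample on differences) test: n = ((z_{α/2} + z_β) / d)².
z_{α/2} + z_β = 1.645 + 0.842 = 2.487.
n = (2.487 / 0.63)² = 3.948² = 15.58.
Round up.

n = 16 pairs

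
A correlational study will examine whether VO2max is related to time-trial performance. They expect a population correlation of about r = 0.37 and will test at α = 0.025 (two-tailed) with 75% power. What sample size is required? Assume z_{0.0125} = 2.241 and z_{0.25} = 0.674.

Fisher's z: C = ½·ln((1+r)/(1−r)) = ½·ln(2.1746) = 0.3884.
n = ((z_{α/2} + z_β)/C)² + 3.
(2.241 + 0.674) / 0.3884 = 2.915 / 0.3884 = 7.505.
n = 7.505² + 3 = 56.33 + 3 = 59.3.
Round up.

n = 60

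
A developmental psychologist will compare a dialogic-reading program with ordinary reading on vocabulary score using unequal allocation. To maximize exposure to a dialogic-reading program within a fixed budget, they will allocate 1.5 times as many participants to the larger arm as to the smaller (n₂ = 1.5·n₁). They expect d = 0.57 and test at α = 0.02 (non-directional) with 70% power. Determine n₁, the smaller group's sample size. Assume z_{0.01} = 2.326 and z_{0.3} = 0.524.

With allocation ratio k = n₂/n₁ = 1.5, Var(x̄₁−x̄₂) = σ²(1/n₁ + 1/(k·n₁)) = σ²·(k+1)/(k·n₁).
So n₁ = (1 + 1/k)·((z_{α/2} + z_β)/d)² = 1.667 × (2.850/0.57)².
n₁ = 1.667 × 25.00 = 41.7.
Round up: n₁ = 42, giving n₂ = 1.5 × 42 = 63.

n₁ = 42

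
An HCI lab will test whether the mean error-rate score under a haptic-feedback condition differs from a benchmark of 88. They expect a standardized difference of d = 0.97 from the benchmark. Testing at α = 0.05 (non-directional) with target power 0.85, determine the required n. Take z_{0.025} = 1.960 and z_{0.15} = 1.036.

For a one-sample test: n = ((z_{α/2} + z_β) / d)².
z_{α/2} + z_β = 1.960 + 1.036 = 2.996.
n = (2.996 / 0.97)² = 3.089² = 9.54.
Round up.

n = 10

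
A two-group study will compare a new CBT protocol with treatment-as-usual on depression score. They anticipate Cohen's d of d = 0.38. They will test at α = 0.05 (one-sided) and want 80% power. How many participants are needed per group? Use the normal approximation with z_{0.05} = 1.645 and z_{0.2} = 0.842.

For two independent groups with equal n: n = 2·((z_{α} + z_β) / d)².
z_{α} + z_β = 1.645 + 0.842 = 2.487.
n = 2 × (2.487 / 0.38)² = 2 × 6.545² = 2 × 42.83 = 85.7.
Round up to the next whole participant.

n = 86 per group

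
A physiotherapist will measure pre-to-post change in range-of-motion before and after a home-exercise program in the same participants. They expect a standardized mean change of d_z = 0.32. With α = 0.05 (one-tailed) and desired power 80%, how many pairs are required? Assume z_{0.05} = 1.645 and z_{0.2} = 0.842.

For a paired (one-sample on differences) test: n = ((z_{α} + z_β) / d)².
z_{α} + z_β = 1.645 + 0.842 = 2.487.
n = (2.487 / 0.32)² = 7.772² = 60.40.
Round up.

n = 61 pairs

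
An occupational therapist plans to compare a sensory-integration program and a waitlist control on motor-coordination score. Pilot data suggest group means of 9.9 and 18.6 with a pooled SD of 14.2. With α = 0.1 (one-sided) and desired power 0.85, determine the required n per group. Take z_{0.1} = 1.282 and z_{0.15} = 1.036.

Cohen's d = |M₁ − M₂| / SD_pooled = |9.9 − 18.6| / 14.2 = 8.7 / 14.2 = 0.613.
For two independent groups with equal n: n = 2·((z_{α} + z_β) / d)².
z_{α} + z_β = 1.282 + 1.036 = 2.318.
n = 2 × (2.318 / 0.613)² = 2 × 3.781² = 2 × 14.30 = 28.6.
Round up to the next whole participant.

n = 29 per group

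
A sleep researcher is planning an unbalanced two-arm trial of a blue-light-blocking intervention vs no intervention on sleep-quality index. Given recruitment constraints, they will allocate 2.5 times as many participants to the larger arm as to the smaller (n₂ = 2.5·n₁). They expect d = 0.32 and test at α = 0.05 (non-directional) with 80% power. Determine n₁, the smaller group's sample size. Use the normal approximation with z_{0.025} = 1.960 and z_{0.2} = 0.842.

With allocation ratio k = n₂/n₁ = 2.5, Var(x̄₁−x̄₂) = σ²(1/n₁ + 1/(k·n₁)) = σ²·(k+1)/(k·n₁).
So n₁ = (1 + 1/k)·((z_{α/2} + z_β)/d)² = 1.400 × (2.802/0.32)².
n₁ = 1.400 × 76.67 = 107.3.
Round up: n₁ = 108, giving n₂ = 2.5 × 108 = 270.

n₁ = 108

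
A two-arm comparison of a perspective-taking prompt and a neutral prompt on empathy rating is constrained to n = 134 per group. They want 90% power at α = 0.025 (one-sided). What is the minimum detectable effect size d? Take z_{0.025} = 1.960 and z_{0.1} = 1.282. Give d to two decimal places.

For two independent groups of n = 134 each: d_min = (z_{α} + z_β)·√(2/n).
z-sum = 1.960 + 1.282 = 3.242.
d_min = 3.242 × √(2/134) = 3.242 × 0.1222 = 0.396.

d_min ≈ 0.40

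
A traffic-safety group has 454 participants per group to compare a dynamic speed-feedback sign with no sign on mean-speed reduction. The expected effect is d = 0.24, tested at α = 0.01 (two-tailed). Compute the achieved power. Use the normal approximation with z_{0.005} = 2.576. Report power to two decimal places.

For two equal groups, power = Φ(d·√(n/2) − z_{α/2}).
d·√(n/2) = 0.24 × √(454/2) = 0.24 × 15.067 = 3.616.
z_β = 3.616 − 2.576 = 1.040.
Power = Φ(1.040) = 0.851.

power ≈ 0.85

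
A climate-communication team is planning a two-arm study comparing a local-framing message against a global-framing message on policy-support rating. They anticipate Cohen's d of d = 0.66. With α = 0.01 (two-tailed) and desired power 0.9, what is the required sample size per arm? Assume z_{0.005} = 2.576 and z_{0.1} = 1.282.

For two independent groups with equal n: n = 2·((z_{α/2} + z_β) / d)².
z_{α/2} + z_β = 2.576 + 1.282 = 3.858.
n = 2 × (3.858 / 0.66)² = 2 × 5.845² = 2 × 34.17 = 68.3.
Round up to the next whole participant.

n = 69 per group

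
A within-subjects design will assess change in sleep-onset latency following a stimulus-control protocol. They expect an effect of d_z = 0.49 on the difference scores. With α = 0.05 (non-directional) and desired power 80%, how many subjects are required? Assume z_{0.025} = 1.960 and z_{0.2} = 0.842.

n = 33 pairs

For a paired (one-sample on differences) test: n = ((z_{α/2} + z_β) / d)².
z_{α/2} + z_β = 1.960 + 0.842 = 2.802.
n = (2.802 / 0.49)² = 5.718² = 32.70.
Round up.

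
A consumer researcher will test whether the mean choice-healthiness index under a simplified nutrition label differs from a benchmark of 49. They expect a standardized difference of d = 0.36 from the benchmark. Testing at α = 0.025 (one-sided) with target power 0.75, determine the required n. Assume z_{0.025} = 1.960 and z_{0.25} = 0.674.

For a one-sample test: n = ((z_{α} + z_β) / d)².
z_{α} + z_β = 1.960 + 0.674 = 2.634.
n = (2.634 / 0.36)² = 7.317² = 53.53.
Round up.

n = 54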